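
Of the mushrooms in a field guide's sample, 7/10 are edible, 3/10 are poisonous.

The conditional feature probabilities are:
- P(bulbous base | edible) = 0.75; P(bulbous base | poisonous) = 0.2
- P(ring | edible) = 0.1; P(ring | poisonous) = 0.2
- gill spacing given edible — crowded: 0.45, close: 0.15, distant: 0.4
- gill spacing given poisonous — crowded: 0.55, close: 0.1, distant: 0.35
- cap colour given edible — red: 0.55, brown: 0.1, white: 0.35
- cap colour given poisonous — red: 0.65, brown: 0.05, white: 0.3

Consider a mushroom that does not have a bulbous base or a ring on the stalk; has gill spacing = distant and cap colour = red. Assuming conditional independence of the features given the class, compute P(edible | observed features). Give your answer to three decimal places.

edible: 0.7 × (1−0.75) × (1−0.1) × 0.4 × 0.55 = 0.03465
poisonous: 0.3 × (1−0.2) × (1−0.2) × 0.35 × 0.65 = 0.04368
P(edible | x) = 0.03465 / 0.07833 ≈ 0.442

0.442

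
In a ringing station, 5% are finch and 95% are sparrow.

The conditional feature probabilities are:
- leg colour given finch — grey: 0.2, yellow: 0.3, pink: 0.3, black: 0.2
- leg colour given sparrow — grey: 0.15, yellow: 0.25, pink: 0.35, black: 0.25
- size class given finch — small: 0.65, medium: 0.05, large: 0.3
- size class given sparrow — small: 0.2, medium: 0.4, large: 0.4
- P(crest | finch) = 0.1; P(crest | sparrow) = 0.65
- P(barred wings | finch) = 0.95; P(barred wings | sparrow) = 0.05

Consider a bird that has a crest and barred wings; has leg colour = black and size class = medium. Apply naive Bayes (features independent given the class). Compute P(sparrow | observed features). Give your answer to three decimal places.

finch: 0.05 × 0.2 × 0.05 × 0.1 × 0.95 = 0.0000475
sparrow: 0.95 × 0.25 × 0.4 × 0.65 × 0.05 = 0.0030875
P(sparrow | x) = 0.0030875 / 0.003135 ≈ 0.985

0.985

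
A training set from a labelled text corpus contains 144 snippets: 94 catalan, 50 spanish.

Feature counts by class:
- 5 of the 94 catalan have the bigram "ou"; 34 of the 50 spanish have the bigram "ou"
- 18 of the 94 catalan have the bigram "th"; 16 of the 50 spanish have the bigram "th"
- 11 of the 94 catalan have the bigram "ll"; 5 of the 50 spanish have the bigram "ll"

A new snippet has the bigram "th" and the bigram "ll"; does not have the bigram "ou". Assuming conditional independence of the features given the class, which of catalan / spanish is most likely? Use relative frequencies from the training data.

catalan: (94/144) × (89/94) × (18/94) × (11/94) ≈ 0.0138496
spanish: (50/144) × (16/50) × (16/50) × (5/50) ≈ 0.00355556
Highest score → catalan.

catalan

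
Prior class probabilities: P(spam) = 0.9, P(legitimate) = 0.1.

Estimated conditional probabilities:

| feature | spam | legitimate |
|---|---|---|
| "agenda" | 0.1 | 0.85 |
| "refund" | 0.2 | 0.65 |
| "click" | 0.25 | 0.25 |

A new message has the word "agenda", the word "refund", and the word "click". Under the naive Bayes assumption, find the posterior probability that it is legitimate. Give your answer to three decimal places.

spam: 0.9 × 0.1 × 0.2 × 0.25 = 0.0045
legitimate: 0.1 × 0.85 × 0.65 × 0.25 = 0.0138125
P(legitimate | x) = 0.0138125 / 0.0183125 ≈ 0.754

0.754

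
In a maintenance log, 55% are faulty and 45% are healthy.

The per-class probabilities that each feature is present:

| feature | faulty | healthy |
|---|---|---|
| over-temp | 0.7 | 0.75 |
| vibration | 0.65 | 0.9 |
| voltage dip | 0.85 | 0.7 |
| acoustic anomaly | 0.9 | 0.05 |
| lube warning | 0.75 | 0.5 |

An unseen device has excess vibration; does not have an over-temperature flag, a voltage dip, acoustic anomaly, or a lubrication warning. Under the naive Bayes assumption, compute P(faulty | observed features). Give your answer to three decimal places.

0.027

faulty: 0.55 × (1−0.7) × 0.65 × (1−0.85) × (1−0.9) × (1−0.75) = 0.0004021875
healthy: 0.45 × (1−0.75) × 0.9 × (1−0.7) × (1−0.05) × (1−0.5) = 0.014428125
P(faulty | x) = 0.0004021875 / 0.0148303125 ≈ 0.027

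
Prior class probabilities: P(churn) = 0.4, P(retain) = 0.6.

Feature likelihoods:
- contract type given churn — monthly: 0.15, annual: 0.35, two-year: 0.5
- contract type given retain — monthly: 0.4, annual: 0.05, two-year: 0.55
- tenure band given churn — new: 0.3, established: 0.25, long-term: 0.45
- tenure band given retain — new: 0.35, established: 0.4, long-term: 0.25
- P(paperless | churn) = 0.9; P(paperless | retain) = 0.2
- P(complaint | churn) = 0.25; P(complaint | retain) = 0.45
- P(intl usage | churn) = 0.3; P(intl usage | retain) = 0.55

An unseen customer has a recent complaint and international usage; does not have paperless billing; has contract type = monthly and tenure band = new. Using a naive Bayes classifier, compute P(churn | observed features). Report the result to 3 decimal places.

churn: 0.4 × 0.15 × 0.3 × (1−0.9) × 0.25 × 0.3 = 0.000135
retain: 0.6 × 0.4 × 0.35 × (1−0.2) × 0.45 × 0.55 = 0.016632
P(churn | x) = 0.000135 / 0.016767 ≈ 0.008

0.008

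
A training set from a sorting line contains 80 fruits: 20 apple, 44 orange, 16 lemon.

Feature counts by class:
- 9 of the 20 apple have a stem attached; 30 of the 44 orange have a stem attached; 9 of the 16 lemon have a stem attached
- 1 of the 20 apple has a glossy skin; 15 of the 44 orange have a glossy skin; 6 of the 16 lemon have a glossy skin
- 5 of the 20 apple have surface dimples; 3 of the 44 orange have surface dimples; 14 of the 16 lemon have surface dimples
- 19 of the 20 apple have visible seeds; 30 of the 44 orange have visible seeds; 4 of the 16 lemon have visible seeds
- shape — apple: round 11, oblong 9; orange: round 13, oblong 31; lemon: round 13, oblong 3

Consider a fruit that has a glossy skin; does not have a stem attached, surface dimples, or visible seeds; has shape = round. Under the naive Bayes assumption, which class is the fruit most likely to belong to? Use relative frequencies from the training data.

orange

apple: (20/80) × (11/20) × (1/20) × (15/20) × (1/20) × (11/20) = 0.000141796875
orange: (44/80) × (14/44) × (15/44) × (41/44) × (14/44) × (13/44) ≈ 0.00522605
lemon: (16/80) × (7/16) × (6/16) × (2/16) × (12/16) × (13/16) = 0.0024993896484375
Highest score → orange.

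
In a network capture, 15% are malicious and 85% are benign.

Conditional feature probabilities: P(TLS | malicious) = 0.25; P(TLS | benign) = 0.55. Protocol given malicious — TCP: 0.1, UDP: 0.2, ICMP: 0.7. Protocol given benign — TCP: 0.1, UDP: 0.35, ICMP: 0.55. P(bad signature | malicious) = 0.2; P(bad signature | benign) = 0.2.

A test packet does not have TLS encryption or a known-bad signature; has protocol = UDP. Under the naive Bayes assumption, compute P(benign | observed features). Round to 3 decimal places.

malicious: 0.15 × (1−0.25) × 0.2 × (1−0.2) = 0.018
benign: 0.85 × (1−0.55) × 0.35 × (1−0.2) = 0.1071
P(benign | x) = 0.1071 / 0.1251 ≈ 0.856

0.856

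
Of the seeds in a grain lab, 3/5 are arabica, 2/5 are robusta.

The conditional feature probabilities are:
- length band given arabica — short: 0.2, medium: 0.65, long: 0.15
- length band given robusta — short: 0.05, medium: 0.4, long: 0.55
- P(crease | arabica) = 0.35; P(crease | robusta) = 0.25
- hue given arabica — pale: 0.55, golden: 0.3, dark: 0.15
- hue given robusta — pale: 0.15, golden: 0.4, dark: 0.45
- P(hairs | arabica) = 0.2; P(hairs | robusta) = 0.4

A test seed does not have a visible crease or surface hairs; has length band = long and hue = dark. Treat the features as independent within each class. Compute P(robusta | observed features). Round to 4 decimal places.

arabica: 0.6 × 0.15 × (1−0.35) × 0.15 × (1−0.2) = 0.00702
robusta: 0.4 × 0.55 × (1−0.25) × 0.45 × (1−0.4) = 0.04455
P(robusta | x) = 0.04455 / 0.05157 ≈ 0.8639

0.8639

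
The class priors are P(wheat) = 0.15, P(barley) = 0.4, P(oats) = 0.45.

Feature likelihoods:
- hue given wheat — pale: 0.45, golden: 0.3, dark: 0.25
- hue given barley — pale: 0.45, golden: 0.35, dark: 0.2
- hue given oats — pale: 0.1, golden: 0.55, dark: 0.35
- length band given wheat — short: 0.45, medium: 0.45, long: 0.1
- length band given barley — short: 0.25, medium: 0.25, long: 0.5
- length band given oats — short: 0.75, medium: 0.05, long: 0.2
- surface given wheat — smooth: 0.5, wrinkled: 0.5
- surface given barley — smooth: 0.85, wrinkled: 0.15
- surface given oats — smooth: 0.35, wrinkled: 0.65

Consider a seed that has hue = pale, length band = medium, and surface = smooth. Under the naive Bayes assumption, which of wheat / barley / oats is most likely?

wheat: 0.15 × 0.45 × 0.45 × 0.5 = 0.0151875
barley: 0.4 × 0.45 × 0.25 × 0.85 = 0.03825
oats: 0.45 × 0.1 × 0.05 × 0.35 = 0.0007875
Highest score → barley.

barley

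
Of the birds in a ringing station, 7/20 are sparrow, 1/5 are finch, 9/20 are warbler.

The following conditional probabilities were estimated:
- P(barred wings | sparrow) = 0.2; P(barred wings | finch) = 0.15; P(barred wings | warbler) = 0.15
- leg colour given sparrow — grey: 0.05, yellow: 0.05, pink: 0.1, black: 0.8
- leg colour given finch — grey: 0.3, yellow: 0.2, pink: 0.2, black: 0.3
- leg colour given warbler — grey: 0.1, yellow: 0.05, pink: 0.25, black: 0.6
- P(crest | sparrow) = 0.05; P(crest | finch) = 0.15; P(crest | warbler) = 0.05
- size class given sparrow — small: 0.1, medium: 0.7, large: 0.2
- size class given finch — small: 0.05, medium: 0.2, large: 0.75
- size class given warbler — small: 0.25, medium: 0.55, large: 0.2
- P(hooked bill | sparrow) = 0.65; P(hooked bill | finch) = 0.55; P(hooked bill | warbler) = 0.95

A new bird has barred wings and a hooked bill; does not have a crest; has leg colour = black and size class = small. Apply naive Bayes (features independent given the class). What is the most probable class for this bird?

sparrow: 0.35 × 0.2 × 0.8 × (1−0.05) × 0.1 × 0.65 = 0.003458
finch: 0.2 × 0.15 × 0.3 × (1−0.15) × 0.05 × 0.55 = 0.000210375
warbler: 0.45 × 0.15 × 0.6 × (1−0.05) × 0.25 × 0.95 = 0.0091378125
Highest score → warbler.

warbler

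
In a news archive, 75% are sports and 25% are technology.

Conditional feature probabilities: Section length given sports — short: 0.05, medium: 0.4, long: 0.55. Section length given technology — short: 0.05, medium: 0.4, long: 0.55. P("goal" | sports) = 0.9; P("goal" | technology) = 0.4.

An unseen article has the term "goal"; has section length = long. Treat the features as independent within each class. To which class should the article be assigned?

sports

sports: 0.75 × 0.55 × 0.9 = 0.37125
technology: 0.25 × 0.55 × 0.4 = 0.055
Highest score → sports.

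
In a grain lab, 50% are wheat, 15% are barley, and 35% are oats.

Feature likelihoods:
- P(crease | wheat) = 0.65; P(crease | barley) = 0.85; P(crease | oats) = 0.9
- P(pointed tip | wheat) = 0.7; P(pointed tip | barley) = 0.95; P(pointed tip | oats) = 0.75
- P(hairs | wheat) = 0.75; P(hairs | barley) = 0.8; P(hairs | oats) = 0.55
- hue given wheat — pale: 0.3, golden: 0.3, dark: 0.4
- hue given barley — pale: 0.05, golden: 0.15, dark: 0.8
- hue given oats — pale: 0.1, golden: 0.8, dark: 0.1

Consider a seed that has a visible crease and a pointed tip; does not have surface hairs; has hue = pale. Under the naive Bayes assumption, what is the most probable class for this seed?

wheat: 0.5 × 0.65 × 0.7 × (1−0.75) × 0.3 = 0.0170625
barley: 0.15 × 0.85 × 0.95 × (1−0.8) × 0.05 = 0.00121125
oats: 0.35 × 0.9 × 0.75 × (1−0.55) × 0.1 = 0.01063125
Highest score → wheat.

wheat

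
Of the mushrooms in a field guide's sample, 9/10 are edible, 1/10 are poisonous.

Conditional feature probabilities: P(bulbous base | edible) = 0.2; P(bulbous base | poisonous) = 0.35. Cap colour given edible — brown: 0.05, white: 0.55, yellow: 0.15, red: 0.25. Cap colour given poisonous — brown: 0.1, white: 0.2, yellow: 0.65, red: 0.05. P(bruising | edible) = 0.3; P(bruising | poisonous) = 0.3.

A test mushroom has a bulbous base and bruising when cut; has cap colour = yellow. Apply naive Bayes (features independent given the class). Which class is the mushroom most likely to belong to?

edible: 0.9 × 0.2 × 0.15 × 0.3 = 0.0081
poisonous: 0.1 × 0.35 × 0.65 × 0.3 = 0.006825
Highest score → edible.

edible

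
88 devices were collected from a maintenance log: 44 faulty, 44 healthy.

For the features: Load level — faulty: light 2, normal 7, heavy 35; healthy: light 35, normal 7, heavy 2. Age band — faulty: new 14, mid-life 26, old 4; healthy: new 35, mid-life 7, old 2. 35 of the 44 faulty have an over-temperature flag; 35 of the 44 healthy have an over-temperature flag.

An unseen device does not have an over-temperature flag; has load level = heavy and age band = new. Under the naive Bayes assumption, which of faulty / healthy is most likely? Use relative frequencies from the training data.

faulty

faulty: (44/88) × (35/44) × (14/44) × (9/44) ≈ 0.0258851
healthy: (44/88) × (2/44) × (35/44) × (9/44) ≈ 0.00369788
Highest score → faulty.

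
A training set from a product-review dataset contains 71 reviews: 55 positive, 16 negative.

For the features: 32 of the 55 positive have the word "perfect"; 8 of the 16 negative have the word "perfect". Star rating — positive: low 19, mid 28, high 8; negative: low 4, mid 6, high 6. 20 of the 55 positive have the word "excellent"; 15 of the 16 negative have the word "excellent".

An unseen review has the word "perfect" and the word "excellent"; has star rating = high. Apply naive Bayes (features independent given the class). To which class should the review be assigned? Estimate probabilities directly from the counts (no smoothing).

positive: (55/71) × (32/55) × (8/55) × (20/55) ≈ 0.0238389
negative: (16/71) × (8/16) × (6/16) × (15/16) ≈ 0.0396127
Highest score → negative.

negative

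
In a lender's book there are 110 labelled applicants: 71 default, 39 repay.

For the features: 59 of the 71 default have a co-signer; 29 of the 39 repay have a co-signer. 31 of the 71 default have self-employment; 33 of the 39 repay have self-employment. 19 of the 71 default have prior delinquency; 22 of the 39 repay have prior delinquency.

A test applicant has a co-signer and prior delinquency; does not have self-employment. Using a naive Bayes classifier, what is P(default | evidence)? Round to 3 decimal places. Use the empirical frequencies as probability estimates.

default: (71/110) × (59/71) × (40/71) × (19/71) ≈ 0.0808642
repay: (39/110) × (29/39) × (6/39) × (22/39) ≈ 0.0228797
P(default | x) = 0.0808642 / 0.1037439 ≈ 0.779

0.779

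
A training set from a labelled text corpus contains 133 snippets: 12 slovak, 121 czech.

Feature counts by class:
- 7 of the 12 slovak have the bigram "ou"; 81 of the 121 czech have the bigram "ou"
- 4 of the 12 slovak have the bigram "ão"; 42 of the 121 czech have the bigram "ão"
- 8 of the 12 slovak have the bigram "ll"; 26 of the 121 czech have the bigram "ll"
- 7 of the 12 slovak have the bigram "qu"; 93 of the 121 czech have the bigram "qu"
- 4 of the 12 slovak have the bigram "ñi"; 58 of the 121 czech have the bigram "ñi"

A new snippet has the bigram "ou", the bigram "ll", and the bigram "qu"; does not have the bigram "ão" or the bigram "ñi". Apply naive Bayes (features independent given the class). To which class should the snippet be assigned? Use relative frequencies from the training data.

czech

slovak: (12/133) × (7/12) × (8/12) × (8/12) × (7/12) × (8/12) ≈ 0.00909682
czech: (121/133) × (81/121) × (79/121) × (26/121) × (93/121) × (63/121) ≈ 0.0341913
Highest score → czech.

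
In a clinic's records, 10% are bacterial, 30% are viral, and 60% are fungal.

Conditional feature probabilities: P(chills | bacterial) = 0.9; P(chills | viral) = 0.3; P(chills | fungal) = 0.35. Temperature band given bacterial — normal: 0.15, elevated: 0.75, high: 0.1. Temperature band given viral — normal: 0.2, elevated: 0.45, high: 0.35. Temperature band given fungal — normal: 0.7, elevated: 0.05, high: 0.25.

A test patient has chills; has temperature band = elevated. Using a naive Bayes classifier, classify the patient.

bacterial

bacterial: 0.1 × 0.9 × 0.75 = 0.0675
viral: 0.3 × 0.3 × 0.45 = 0.0405
fungal: 0.6 × 0.35 × 0.05 = 0.0105
Highest score → bacterial.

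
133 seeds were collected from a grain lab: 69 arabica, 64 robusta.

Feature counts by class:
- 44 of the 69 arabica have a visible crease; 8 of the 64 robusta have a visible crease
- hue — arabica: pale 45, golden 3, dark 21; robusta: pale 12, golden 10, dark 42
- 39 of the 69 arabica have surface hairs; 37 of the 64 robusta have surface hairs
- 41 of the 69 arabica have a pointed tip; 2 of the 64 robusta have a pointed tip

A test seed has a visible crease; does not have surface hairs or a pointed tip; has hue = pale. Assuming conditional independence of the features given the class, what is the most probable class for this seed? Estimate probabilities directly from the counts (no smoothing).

arabica: (69/133) × (44/69) × (45/69) × (30/69) × (28/69) ≈ 0.0380667
robusta: (64/133) × (8/64) × (12/64) × (27/64) × (62/64) ≈ 0.0046093
Highest score → arabica.

arabica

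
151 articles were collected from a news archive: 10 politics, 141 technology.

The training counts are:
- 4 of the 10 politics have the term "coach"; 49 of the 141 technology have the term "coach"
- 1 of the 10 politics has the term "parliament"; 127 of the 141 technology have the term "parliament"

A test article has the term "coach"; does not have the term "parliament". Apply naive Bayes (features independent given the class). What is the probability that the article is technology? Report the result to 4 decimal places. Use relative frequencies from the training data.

politics: (10/151) × (4/10) × (9/10) ≈ 0.0238411
technology: (141/151) × (49/141) × (14/141) ≈ 0.0322202
P(technology | x) = 0.0322202 / 0.0560613 ≈ 0.5747

0.5747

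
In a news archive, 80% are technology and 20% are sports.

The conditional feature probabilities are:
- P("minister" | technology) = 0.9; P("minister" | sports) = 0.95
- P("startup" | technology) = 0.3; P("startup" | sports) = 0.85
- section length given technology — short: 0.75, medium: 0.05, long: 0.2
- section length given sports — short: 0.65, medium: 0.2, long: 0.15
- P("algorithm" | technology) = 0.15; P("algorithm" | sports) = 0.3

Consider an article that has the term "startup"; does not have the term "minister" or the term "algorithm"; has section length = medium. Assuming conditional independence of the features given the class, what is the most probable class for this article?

sports

technology: 0.8 × (1−0.9) × 0.3 × 0.05 × (1−0.15) = 0.00102
sports: 0.2 × (1−0.95) × 0.85 × 0.2 × (1−0.3) = 0.00119
Highest score → sports.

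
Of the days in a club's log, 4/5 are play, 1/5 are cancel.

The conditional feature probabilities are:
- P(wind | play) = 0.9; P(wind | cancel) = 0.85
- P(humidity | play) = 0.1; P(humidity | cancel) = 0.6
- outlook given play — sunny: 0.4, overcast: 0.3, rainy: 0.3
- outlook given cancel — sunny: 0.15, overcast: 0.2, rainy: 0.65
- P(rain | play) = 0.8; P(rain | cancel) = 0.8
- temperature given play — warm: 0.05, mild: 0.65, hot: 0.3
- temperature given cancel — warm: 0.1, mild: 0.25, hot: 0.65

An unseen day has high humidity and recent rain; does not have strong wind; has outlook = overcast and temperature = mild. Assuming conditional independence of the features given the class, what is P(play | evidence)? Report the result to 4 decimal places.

play: 0.8 × (1−0.9) × 0.1 × 0.3 × 0.8 × 0.65 = 0.001248
cancel: 0.2 × (1−0.85) × 0.6 × 0.2 × 0.8 × 0.25 = 0.00072
P(play | x) = 0.001248 / 0.001968 ≈ 0.6341

0.6341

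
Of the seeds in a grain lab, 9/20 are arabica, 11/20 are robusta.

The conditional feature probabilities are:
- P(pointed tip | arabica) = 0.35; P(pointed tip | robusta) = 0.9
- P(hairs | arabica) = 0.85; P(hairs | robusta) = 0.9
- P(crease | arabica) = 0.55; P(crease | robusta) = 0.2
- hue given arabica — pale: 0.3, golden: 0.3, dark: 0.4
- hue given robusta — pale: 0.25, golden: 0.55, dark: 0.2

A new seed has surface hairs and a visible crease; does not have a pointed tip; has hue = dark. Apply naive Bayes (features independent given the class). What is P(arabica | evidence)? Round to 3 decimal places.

0.965

arabica: 0.45 × (1−0.35) × 0.85 × 0.55 × 0.4 = 0.0546975
robusta: 0.55 × (1−0.9) × 0.9 × 0.2 × 0.2 = 0.00198
P(arabica | x) = 0.0546975 / 0.0566775 ≈ 0.965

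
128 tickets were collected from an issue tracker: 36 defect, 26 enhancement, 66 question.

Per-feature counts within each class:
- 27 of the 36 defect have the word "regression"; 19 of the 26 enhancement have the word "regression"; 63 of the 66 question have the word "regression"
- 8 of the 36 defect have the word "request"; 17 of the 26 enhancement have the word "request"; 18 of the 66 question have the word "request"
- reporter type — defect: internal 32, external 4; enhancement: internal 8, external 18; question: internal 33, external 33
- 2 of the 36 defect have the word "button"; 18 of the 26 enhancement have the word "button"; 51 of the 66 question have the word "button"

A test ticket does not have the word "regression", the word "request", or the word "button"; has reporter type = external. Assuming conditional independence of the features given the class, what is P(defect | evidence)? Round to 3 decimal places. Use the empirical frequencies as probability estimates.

defect: (36/128) × (9/36) × (28/36) × (4/36) × (34/36) ≈ 0.00573881
enhancement: (26/128) × (7/26) × (9/26) × (18/26) × (8/26) ≈ 0.00403249
question: (66/128) × (3/66) × (48/66) × (33/66) × (15/66) ≈ 0.00193698
P(defect | x) = 0.00573881 / 0.01170828 ≈ 0.490

0.490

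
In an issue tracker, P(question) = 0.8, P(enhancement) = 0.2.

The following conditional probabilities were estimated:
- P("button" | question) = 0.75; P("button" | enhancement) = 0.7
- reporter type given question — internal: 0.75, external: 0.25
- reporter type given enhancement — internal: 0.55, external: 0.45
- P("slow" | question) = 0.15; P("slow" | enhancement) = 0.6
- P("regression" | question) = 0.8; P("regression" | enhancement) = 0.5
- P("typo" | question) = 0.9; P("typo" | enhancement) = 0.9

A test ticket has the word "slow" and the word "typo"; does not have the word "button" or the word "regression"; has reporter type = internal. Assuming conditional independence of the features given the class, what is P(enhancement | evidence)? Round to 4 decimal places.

0.6875

question: 0.8 × (1−0.75) × 0.75 × 0.15 × (1−0.8) × 0.9 = 0.00405
enhancement: 0.2 × (1−0.7) × 0.55 × 0.6 × (1−0.5) × 0.9 = 0.00891
P(enhancement | x) = 0.00891 / 0.01296 ≈ 0.6875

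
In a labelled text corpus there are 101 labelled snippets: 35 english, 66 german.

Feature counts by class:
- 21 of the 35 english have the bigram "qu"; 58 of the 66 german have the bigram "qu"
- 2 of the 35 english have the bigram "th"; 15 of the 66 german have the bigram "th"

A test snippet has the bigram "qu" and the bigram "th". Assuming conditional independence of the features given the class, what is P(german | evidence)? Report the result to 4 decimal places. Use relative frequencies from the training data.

0.9166

english: (35/101) × (21/35) × (2/35) ≈ 0.0118812
german: (66/101) × (58/66) × (15/66) ≈ 0.130513
P(german | x) = 0.130513 / 0.1423942 ≈ 0.9166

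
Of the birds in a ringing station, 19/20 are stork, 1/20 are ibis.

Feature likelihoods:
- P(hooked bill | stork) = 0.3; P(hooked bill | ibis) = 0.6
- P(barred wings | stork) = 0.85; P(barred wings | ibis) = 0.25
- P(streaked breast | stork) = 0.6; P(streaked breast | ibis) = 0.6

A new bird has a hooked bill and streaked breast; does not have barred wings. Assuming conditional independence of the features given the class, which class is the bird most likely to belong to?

stork: 0.95 × 0.3 × (1−0.85) × 0.6 = 0.02565
ibis: 0.05 × 0.6 × (1−0.25) × 0.6 = 0.0135
Highest score → stork.

stork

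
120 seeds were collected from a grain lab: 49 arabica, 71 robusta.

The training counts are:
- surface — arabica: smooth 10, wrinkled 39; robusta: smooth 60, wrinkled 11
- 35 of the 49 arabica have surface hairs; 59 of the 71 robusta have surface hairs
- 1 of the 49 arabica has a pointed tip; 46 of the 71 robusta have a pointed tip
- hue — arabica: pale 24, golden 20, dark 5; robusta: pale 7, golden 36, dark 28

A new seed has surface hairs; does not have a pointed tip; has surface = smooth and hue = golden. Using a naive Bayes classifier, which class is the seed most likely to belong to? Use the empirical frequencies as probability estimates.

arabica: (49/120) × (10/49) × (35/49) × (48/49) × (20/49) ≈ 0.0237996
robusta: (71/120) × (60/71) × (59/71) × (25/71) × (36/71) ≈ 0.0741805
Highest score → robusta.

robusta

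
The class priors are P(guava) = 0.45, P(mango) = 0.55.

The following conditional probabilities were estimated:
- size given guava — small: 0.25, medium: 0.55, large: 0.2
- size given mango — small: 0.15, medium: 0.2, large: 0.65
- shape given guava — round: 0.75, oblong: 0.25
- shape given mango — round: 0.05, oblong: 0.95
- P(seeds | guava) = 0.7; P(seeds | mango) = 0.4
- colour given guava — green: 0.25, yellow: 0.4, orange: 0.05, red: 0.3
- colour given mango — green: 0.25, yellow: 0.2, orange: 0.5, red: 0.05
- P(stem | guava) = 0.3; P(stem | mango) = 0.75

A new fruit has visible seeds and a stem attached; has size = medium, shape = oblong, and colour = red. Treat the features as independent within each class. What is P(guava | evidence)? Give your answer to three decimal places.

guava: 0.45 × 0.55 × 0.25 × 0.7 × 0.3 × 0.3 = 0.003898125
mango: 0.55 × 0.2 × 0.95 × 0.4 × 0.05 × 0.75 = 0.0015675
P(guava | x) = 0.003898125 / 0.005465625 ≈ 0.713

0.713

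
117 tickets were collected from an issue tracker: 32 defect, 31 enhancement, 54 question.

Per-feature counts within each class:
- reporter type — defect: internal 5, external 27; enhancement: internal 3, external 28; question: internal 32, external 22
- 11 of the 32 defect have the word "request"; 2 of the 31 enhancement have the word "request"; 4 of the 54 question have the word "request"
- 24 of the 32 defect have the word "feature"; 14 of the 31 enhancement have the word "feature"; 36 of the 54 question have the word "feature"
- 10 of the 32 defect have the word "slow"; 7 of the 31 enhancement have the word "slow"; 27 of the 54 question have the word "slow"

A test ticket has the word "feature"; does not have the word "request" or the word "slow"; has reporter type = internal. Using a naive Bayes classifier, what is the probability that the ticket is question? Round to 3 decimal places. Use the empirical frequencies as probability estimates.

defect: (32/117) × (5/32) × (21/32) × (24/32) × (22/32) ≈ 0.0144606
enhancement: (31/117) × (3/31) × (29/31) × (14/31) × (24/31) ≈ 0.00838663
question: (54/117) × (32/54) × (50/54) × (36/54) × (27/54) ≈ 0.0844149
P(question | x) = 0.0844149 / 0.10726213 ≈ 0.787

0.787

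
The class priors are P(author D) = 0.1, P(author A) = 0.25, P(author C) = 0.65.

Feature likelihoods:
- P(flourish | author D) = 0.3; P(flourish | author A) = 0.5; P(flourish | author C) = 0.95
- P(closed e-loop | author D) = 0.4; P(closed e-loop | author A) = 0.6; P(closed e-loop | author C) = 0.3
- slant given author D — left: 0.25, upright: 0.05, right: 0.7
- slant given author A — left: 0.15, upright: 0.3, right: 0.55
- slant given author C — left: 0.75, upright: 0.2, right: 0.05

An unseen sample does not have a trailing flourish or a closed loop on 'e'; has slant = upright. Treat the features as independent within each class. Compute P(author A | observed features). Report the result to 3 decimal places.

author D: 0.1 × (1−0.3) × (1−0.4) × 0.05 = 0.0021
author A: 0.25 × (1−0.5) × (1−0.6) × 0.3 = 0.015
author C: 0.65 × (1−0.95) × (1−0.3) × 0.2 = 0.00455
P(author A | x) = 0.015 / 0.02165 ≈ 0.693

0.693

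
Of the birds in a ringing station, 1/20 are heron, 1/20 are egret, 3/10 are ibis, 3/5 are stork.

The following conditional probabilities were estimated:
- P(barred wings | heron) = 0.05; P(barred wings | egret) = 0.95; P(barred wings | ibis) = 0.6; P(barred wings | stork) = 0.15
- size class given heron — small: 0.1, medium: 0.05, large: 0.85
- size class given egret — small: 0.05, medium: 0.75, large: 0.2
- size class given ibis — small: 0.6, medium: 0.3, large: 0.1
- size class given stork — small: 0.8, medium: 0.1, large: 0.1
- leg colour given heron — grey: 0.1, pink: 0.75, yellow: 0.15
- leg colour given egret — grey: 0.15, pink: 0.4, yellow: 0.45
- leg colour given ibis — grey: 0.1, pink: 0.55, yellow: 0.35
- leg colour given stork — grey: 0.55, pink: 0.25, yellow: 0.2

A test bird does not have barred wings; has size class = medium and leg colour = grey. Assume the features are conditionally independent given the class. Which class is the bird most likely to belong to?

stork

heron: 0.05 × (1−0.05) × 0.05 × 0.1 = 0.0002375
egret: 0.05 × (1−0.95) × 0.75 × 0.15 = 0.00028125
ibis: 0.3 × (1−0.6) × 0.3 × 0.1 = 0.0036
stork: 0.6 × (1−0.15) × 0.1 × 0.55 = 0.02805
Highest score → stork.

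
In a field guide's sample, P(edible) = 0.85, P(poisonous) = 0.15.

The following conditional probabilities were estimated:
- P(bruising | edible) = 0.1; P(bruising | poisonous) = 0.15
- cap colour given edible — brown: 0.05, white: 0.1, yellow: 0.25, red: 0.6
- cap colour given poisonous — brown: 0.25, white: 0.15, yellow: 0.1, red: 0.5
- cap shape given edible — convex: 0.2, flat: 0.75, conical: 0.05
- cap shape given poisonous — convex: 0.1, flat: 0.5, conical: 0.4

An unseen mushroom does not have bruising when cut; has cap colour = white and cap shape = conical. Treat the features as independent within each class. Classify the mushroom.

poisonous

edible: 0.85 × (1−0.1) × 0.1 × 0.05 = 0.003825
poisonous: 0.15 × (1−0.15) × 0.15 × 0.4 = 0.00765
Highest score → poisonous.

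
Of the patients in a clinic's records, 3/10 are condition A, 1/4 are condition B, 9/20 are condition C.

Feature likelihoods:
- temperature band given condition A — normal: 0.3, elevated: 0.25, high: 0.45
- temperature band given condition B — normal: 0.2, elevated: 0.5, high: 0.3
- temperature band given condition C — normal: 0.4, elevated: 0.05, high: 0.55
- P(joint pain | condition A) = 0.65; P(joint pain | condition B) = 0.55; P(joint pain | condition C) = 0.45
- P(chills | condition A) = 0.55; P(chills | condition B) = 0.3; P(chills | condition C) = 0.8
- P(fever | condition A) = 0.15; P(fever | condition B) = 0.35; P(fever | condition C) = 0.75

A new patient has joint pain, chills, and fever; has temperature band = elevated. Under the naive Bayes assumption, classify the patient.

condition A: 0.3 × 0.25 × 0.65 × 0.55 × 0.15 = 0.004021875
condition B: 0.25 × 0.5 × 0.55 × 0.3 × 0.35 = 0.00721875
condition C: 0.45 × 0.05 × 0.45 × 0.8 × 0.75 = 0.006075
Highest score → condition B.

condition B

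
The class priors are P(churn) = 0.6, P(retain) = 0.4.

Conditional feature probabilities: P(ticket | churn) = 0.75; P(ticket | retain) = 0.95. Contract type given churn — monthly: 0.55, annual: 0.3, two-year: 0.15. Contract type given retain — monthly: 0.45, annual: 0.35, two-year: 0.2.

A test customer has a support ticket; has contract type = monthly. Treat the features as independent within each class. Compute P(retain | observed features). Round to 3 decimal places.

churn: 0.6 × 0.75 × 0.55 = 0.2475
retain: 0.4 × 0.95 × 0.45 = 0.171
P(retain | x) = 0.171 / 0.4185 ≈ 0.409

0.409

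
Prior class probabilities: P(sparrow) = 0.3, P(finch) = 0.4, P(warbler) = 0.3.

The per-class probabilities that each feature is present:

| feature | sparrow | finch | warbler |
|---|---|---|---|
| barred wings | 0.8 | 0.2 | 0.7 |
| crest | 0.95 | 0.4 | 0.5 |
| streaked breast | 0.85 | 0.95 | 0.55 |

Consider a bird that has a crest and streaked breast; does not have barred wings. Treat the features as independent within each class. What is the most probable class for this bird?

finch

sparrow: 0.3 × (1−0.8) × 0.95 × 0.85 = 0.04845
finch: 0.4 × (1−0.2) × 0.4 × 0.95 = 0.1216
warbler: 0.3 × (1−0.7) × 0.5 × 0.55 = 0.02475
Highest score → finch.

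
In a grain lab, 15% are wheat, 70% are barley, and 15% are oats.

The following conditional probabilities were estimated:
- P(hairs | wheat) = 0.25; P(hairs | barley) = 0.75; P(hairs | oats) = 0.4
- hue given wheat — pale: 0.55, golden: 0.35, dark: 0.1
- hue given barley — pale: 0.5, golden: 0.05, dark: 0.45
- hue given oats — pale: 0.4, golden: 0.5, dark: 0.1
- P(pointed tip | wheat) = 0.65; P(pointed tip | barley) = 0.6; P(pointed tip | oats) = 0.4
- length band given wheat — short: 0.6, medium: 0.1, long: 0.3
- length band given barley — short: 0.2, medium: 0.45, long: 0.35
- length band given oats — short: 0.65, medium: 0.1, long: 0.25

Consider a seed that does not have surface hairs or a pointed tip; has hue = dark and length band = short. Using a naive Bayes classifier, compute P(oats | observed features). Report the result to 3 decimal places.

0.288

wheat: 0.15 × (1−0.25) × 0.1 × (1−0.65) × 0.6 = 0.0023625
barley: 0.7 × (1−0.75) × 0.45 × (1−0.6) × 0.2 = 0.0063
oats: 0.15 × (1−0.4) × 0.1 × (1−0.4) × 0.65 = 0.00351
P(oats | x) = 0.00351 / 0.0121725 ≈ 0.288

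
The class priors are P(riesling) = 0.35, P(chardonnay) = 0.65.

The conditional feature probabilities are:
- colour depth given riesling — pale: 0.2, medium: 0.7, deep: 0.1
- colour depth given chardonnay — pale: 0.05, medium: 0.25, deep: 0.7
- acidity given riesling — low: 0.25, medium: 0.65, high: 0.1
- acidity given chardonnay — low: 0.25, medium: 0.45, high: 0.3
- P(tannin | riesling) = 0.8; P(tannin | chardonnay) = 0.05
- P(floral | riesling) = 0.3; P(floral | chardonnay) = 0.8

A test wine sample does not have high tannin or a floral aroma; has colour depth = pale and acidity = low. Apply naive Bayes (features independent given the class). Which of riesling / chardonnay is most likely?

riesling: 0.35 × 0.2 × 0.25 × (1−0.8) × (1−0.3) = 0.00245
chardonnay: 0.65 × 0.05 × 0.25 × (1−0.05) × (1−0.8) = 0.00154375
Highest score → riesling.

riesling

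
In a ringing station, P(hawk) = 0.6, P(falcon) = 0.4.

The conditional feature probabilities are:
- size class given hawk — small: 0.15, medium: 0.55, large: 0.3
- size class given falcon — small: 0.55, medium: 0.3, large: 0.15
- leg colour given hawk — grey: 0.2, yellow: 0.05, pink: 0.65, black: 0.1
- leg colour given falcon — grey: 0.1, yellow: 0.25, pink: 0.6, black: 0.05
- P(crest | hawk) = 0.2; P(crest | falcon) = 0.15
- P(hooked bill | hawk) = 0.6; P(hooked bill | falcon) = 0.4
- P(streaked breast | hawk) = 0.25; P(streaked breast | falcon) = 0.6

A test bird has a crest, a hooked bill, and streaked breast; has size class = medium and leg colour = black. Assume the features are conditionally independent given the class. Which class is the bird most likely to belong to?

hawk

hawk: 0.6 × 0.55 × 0.1 × 0.2 × 0.6 × 0.25 = 0.00099
falcon: 0.4 × 0.3 × 0.05 × 0.15 × 0.4 × 0.6 = 0.000216
Highest score → hawk.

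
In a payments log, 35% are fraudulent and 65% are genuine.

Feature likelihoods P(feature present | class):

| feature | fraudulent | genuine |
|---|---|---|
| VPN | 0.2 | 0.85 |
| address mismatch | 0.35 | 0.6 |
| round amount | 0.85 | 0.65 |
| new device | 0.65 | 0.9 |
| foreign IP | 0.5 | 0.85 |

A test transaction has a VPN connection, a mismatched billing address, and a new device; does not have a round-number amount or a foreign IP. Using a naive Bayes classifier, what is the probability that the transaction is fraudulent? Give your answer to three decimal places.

fraudulent: 0.35 × 0.2 × 0.35 × (1−0.85) × 0.65 × (1−0.5) = 0.001194375
genuine: 0.65 × 0.85 × 0.6 × (1−0.65) × 0.9 × (1−0.85) = 0.015663375
P(fraudulent | x) = 0.001194375 / 0.01685775 ≈ 0.071

0.071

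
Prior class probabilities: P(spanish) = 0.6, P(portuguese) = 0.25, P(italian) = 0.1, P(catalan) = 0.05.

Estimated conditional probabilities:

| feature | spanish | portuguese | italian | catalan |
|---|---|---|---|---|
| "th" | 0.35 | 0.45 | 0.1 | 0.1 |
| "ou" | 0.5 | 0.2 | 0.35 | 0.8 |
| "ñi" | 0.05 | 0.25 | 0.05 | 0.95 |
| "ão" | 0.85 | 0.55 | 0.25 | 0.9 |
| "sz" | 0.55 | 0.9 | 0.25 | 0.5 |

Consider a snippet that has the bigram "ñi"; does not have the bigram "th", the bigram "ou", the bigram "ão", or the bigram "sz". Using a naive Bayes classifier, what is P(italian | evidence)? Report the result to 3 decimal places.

0.415

spanish: 0.6 × (1−0.35) × (1−0.5) × 0.05 × (1−0.85) × (1−0.55) = 0.000658125
portuguese: 0.25 × (1−0.45) × (1−0.2) × 0.25 × (1−0.55) × (1−0.9) = 0.0012375
italian: 0.1 × (1−0.1) × (1−0.35) × 0.05 × (1−0.25) × (1−0.25) = 0.0016453125
catalan: 0.05 × (1−0.1) × (1−0.8) × 0.95 × (1−0.9) × (1−0.5) = 0.0004275
P(italian | x) = 0.0016453125 / 0.0039684375 ≈ 0.415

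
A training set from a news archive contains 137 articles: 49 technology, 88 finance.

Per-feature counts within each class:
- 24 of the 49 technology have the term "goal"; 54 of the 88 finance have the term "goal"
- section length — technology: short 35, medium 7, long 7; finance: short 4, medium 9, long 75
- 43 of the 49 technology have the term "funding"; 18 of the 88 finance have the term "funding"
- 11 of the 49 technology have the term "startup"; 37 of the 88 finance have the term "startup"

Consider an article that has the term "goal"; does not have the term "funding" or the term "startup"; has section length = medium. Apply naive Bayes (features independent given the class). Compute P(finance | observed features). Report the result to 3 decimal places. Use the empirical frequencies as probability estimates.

0.887

technology: (49/137) × (24/49) × (7/49) × (6/49) × (38/49) ≈ 0.00237649
finance: (88/137) × (54/88) × (9/88) × (70/88) × (51/88) ≈ 0.0185839
P(finance | x) = 0.0185839 / 0.02096039 ≈ 0.887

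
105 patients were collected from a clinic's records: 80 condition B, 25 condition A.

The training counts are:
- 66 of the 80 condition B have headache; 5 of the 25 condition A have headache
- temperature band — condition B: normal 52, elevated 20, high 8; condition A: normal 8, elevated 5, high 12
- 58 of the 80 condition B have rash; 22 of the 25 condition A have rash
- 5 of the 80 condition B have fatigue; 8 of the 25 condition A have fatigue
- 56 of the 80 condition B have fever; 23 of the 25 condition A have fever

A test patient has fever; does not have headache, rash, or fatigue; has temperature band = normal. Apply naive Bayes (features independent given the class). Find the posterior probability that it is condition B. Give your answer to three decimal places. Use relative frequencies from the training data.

0.774

condition B: (80/105) × (14/80) × (52/80) × (22/80) × (75/80) × (56/80) = 0.015640625
condition A: (25/105) × (20/25) × (8/25) × (3/25) × (17/25) × (23/25) ≈ 0.00457582
P(condition B | x) = 0.015640625 / 0.020216445 ≈ 0.774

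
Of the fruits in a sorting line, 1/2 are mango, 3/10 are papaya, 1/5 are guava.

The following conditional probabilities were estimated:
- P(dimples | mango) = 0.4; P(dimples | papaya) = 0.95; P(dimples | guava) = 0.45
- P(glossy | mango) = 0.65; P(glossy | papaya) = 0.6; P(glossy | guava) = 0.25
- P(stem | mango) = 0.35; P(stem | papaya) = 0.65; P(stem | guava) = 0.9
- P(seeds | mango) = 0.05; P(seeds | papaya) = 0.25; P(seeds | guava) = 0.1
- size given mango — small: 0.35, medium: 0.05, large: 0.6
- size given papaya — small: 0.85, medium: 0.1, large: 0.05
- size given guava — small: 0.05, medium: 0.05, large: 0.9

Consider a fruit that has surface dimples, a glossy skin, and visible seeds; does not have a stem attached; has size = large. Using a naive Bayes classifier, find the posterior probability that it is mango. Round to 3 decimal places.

mango: 0.5 × 0.4 × 0.65 × (1−0.35) × 0.05 × 0.6 = 0.002535
papaya: 0.3 × 0.95 × 0.6 × (1−0.65) × 0.25 × 0.05 = 0.000748125
guava: 0.2 × 0.45 × 0.25 × (1−0.9) × 0.1 × 0.9 = 0.0002025
P(mango | x) = 0.002535 / 0.003485625 ≈ 0.727

0.727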